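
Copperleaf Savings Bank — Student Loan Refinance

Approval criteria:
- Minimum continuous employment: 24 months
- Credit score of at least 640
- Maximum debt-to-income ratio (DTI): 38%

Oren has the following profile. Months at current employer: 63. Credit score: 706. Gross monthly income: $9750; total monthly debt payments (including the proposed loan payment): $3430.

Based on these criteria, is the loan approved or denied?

Approved

Employment 63 ≥ 24 months
Credit score 706 ≥ 640 (meets)
DTI = 3,430/9,750 = 35.2% ≤ 38%
All criteria satisfied.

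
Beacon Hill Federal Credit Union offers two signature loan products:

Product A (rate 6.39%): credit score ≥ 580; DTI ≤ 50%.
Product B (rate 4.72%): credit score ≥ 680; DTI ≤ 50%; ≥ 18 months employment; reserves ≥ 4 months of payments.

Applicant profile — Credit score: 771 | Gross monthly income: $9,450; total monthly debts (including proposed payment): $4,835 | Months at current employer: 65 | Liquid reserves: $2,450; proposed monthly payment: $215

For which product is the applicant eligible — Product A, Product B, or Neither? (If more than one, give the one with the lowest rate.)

DTI = 4,835/9,450 = 51.2%.
Reserves = 2,450/215 = 11.4 months.
Product A: score 771 ≥ 580; DTI 51.2% > 50% → does not qualify.
Product B: score 771 ≥ 680; DTI 51.2% > 50%; employment 65 ≥ 18 mo; reserves 11.4 ≥ 4 mo → does not qualify.

Neither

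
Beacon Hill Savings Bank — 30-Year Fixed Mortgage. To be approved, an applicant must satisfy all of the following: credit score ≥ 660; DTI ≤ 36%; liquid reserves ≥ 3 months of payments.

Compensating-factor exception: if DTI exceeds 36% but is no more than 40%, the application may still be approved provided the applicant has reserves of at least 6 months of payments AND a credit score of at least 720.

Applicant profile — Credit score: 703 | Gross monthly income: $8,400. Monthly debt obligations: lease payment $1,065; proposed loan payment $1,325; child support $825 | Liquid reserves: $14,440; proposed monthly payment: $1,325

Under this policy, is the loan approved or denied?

Credit score 703 ≥ 660 (meets base)
Total debts = (1,065 + 1,325 + 825) = 3,215. DTI: 3,215 ÷ 8,400 = 38.3%, over the 36% base limit.
Reserves: 14,440 ÷ 1,325 = 10.9 months (meets 3-month minimum)
38.3% falls in the override range (36%–40%), so the compensating-factor test applies.
Reserves 10.9 ≥ 6 months; credit score 703 < 720.
Override conditions not both satisfied; exception does not apply.

Denied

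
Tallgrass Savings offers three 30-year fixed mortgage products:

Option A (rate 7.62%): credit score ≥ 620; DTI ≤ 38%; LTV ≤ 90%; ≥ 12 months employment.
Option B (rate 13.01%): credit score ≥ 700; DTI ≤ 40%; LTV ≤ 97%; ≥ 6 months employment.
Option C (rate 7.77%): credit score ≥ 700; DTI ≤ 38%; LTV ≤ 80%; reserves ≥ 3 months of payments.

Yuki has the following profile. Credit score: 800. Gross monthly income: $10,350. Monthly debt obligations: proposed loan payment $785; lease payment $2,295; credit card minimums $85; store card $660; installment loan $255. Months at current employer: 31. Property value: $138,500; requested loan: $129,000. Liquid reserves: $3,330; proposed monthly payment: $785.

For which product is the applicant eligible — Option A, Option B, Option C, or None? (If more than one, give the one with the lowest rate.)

Option B

Total debts = (785 + 2,295 + 85 + 660 + 255) = 4,080; DTI = 4,080/10,350 = 39.4%.
LTV = 129,000/138,500 = 93.1%.
Reserves = 3,330/785 = 4.2 months.
Option A: score 800 ≥ 620; DTI 39.4% > 38%; LTV 93.1% > 90%; employment 31 ≥ 12 mo → does not qualify.
Option B: score 800 ≥ 700; DTI 39.4% ≤ 40%; LTV 93.1% ≤ 97%; employment 31 ≥ 6 mo → qualifies.
Option C: score 800 ≥ 700; DTI 39.4% > 38%; LTV 93.1% > 80%; reserves 4.2 ≥ 3 mo → does not qualify.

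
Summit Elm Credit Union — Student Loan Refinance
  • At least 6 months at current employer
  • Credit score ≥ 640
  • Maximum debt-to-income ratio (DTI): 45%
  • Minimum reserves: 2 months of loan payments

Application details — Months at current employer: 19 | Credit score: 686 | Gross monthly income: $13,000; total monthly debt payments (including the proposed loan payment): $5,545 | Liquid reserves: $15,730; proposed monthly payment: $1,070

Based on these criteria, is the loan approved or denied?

Approved

Employment 19 ≥ 6 months
Credit score 686 ≥ 640 (meets)
DTI: 5,545 ÷ 13,000 = 42.7%, within the 45% cap
Liquid reserves cover 15,730/1,070 = 14.7 months — ≥ 2 required
All criteria satisfied.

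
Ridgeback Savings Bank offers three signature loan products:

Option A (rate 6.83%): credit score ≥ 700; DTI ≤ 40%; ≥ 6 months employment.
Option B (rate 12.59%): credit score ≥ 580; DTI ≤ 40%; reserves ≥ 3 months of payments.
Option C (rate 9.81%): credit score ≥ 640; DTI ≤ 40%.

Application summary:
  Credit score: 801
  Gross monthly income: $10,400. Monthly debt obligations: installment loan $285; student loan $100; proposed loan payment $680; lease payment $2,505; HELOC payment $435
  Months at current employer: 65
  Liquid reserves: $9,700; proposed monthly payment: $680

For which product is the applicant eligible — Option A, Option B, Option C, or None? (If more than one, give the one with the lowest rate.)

Total debts = (285 + 100 + 680 + 2,505 + 435) = 4,005; DTI = 4,005/10,400 = 38.5%.
Reserves = 9,700/680 = 14.3 months.
Option A: score 801 ≥ 700; DTI 38.5% ≤ 40%; employment 65 ≥ 6 mo → qualifies.
Option B: score 801 ≥ 580; DTI 38.5% ≤ 40%; reserves 14.3 ≥ 3 mo → qualifies.
Option C: score 801 ≥ 640; DTI 38.5% ≤ 40% → qualifies.
Qualifying: Option A, Option B, Option C. Lowest rate is 6.83% → Option A.

Option A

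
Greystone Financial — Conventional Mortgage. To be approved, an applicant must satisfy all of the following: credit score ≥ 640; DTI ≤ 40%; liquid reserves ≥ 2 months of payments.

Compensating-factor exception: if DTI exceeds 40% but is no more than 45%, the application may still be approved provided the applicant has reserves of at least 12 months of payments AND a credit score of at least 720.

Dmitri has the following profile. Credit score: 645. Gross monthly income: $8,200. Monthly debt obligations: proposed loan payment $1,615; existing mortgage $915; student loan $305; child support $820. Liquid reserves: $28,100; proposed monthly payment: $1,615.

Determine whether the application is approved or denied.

Denied

Credit score 645 ≥ 640 (meets base)
Total debts = (1,615 + 915 + 305 + 820) = 3,655. DTI = 3,655/8,200 = 44.6% > 40% — standard DTI limit exceeded.
Reserves = 28,100/1,615 = 17.4 months ≥ 2
44.6% falls in the override range (40%–45%), so the compensating-factor test applies.
Reserves 17.4 ≥ 12 months; credit score 645 < 720.
Compensating-factor requirement not fully met.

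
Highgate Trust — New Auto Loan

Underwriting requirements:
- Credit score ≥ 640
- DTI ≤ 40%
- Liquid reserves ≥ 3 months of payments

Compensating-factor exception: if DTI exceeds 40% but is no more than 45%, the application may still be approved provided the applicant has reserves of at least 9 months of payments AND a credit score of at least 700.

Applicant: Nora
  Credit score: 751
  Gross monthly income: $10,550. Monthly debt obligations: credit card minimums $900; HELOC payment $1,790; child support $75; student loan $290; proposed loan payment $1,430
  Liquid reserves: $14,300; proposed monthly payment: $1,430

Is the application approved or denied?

Credit score 751 ≥ 640 (meets base)
Total debts = (900 + 1,790 + 75 + 290 + 1,430) = 4,485. DTI = 4,485/10,550 = 42.5% > 40% — standard DTI limit exceeded.
Reserves: 14,300 ÷ 1,430 = 10.0 months (meets 3-month minimum)
42.5% falls in the override range (40%–45%), so the compensating-factor test applies.
Override check — reserves: 10.0 mo (ok); score: 751 (ok).
Both override conditions satisfied; DTI exception granted.

Approved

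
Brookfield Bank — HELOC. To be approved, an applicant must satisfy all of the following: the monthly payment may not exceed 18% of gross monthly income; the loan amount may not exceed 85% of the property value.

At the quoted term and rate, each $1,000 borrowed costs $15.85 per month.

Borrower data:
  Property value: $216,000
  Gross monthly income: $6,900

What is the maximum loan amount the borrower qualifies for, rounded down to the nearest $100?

$78,300

Payment cap: 18% × $6,900 = $1,242/month.
At $15.85 per $1,000, that supports 1,242/15.85 × 1,000 ≈ $78,359 → $78,300.
LTV cap: 85% × $216,000 = $183,600 → $183,600.
Binding constraint: payment-to-income.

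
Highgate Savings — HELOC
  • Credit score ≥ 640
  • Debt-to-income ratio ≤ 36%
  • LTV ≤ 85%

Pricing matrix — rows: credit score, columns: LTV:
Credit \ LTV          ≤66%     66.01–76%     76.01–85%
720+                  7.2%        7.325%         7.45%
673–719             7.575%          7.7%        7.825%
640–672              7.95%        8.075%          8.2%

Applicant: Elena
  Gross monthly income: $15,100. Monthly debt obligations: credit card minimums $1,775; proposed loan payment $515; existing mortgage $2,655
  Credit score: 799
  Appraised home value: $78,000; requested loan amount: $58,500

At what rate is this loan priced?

Credit score 799 ≥ 640; Total monthly debts = (1,775 + 515 + 2,655) = 4,945. Debt-to-income = 4,945/15,100 = 32.7% — meets 36% limit
LTV: 58,500 ÷ 78,000 = 75%, within 85% cap
Credit 799 → row 720+; LTV 75% → column 66.01–76%. Grid cell → 7.325%.

7.325%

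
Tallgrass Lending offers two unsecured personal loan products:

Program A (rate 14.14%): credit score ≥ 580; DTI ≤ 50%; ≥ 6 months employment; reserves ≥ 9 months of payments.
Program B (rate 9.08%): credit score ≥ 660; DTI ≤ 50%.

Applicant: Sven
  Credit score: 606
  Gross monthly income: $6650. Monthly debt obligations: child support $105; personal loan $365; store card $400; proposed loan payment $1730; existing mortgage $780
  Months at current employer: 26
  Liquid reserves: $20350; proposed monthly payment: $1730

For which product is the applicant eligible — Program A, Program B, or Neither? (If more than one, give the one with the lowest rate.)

Total debts = (105 + 365 + 400 + 1,730 + 780) = 3,380; DTI = 3,380/6,650 = 50.8%.
Reserves = 20,350/1,730 = 11.8 months.
Program A: score 606 ≥ 580; DTI 50.8% > 50%; employment 26 ≥ 6 mo; reserves 11.8 ≥ 9 mo → does not qualify.
Program B: score 606 < 660; DTI 50.8% > 50% → does not qualify.

Neither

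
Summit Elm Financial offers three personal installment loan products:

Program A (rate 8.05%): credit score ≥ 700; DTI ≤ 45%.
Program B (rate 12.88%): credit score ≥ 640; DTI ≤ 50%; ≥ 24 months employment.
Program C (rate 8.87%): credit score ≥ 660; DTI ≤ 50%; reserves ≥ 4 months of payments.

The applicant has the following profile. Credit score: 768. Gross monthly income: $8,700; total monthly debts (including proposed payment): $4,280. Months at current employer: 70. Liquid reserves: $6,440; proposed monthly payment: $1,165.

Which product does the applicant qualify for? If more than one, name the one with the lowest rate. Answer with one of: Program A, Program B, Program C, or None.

DTI = 4,280/8,700 = 49.2%.
Reserves = 6,440/1,165 = 5.5 months.
Program A: score 768 ≥ 700; DTI 49.2% > 45% → does not qualify.
Program B: score 768 ≥ 640; DTI 49.2% ≤ 50%; employment 70 ≥ 24 mo → qualifies.
Program C: score 768 ≥ 660; DTI 49.2% ≤ 50%; reserves 5.5 ≥ 4 mo → qualifies.
Qualifying: Program B, Program C. Lowest rate is 8.87% → Program C.

Program C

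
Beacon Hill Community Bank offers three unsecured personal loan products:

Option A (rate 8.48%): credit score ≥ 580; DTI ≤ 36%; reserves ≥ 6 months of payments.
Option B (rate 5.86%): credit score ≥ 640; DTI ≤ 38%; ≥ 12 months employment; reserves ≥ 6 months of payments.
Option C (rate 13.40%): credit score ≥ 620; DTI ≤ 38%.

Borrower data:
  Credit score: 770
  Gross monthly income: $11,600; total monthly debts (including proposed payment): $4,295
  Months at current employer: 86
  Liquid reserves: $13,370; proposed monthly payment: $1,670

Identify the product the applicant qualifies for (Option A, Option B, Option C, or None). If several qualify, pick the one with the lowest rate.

Option B

DTI = 4,295/11,600 = 37%.
Reserves = 13,370/1,670 = 8.0 months.
Option A: score 770 ≥ 580; DTI 37% > 36%; reserves 8.0 ≥ 6 mo → does not qualify.
Option B: score 770 ≥ 640; DTI 37% ≤ 38%; employment 86 ≥ 12 mo; reserves 8.0 ≥ 6 mo → qualifies.
Option C: score 770 ≥ 620; DTI 37% ≤ 38% → qualifies.
Qualifying: Option B, Option C. Lowest rate is 5.86% → Option B.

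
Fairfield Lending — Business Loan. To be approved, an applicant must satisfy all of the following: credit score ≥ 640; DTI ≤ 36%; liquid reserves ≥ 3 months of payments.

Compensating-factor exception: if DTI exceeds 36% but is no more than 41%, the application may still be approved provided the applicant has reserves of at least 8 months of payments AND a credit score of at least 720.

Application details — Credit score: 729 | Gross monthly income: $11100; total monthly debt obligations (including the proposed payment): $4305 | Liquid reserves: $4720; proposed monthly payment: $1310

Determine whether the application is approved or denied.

Credit score 729 ≥ 640 (meets base)
DTI = 4,305/11,100 = 38.8% > 36% — standard DTI limit exceeded.
Reserves: 4,720 ÷ 1,310 = 3.6 months (meets 3-month minimum)
DTI 38.8% is within the 36%–41% exception band; checking compensating factors.
Reserves 3.6 < 8 months; credit score 729 ≥ 720.
Compensating-factor requirement not fully met.

Denied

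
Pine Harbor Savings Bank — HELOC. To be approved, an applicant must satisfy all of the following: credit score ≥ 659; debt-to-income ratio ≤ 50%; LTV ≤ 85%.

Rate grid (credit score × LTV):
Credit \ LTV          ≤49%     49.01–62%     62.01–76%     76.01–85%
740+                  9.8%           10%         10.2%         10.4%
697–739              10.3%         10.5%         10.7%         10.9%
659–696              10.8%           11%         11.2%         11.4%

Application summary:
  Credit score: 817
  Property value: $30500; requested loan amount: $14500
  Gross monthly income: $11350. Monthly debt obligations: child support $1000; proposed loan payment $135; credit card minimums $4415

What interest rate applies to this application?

9.8%

Credit score 817 ≥ 659; Total monthly debts = (1,000 + 135 + 4,415) = 5,550. Debt-to-income = 5,550/11,350 = 48.9% — meets 50% limit
LTV = 14,500/30,500 = 47.5% ≤ 85%
Score 817 is in the 740+ band; LTV 47.5% is in the ≤49% band → 9.8%.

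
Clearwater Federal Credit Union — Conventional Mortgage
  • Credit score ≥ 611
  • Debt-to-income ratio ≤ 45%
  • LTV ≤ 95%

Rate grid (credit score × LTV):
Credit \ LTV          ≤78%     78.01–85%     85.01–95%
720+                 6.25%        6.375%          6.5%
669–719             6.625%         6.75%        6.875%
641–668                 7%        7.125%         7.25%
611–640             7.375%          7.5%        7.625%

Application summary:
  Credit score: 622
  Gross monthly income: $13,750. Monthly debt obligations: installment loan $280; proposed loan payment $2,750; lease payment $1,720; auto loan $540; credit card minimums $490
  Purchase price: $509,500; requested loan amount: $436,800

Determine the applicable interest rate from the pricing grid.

7.625%

Credit score 622 ≥ 611; Total monthly debts = (280 + 2,750 + 1,720 + 540 + 490) = 5,780. DTI: 5,780 ÷ 13,750 = 42%, within the 45% cap
LTV: 436,800 ÷ 509,500 = 85.7%, within 95% cap
Credit 622 → row 611–640; LTV 85.7% → column 85.01–95%. Grid cell → 7.625%.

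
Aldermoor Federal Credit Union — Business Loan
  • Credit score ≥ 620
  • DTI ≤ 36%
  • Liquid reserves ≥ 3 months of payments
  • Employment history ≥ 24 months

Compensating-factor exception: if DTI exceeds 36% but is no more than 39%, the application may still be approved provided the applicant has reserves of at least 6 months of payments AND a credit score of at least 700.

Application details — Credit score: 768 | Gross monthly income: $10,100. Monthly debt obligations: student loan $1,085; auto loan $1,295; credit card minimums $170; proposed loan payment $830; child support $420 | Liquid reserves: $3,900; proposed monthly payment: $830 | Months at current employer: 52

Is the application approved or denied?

Credit score 768 ≥ 620 (meets base)
Total debts = (1,085 + 1,295 + 170 + 830 + 420) = 3,800. DTI = 3,800/10,100 = 37.6% > 36% — standard DTI limit exceeded.
Liquid reserves cover 3,900/830 = 4.7 months — ≥ 3 required
Employment 52 ≥ 24 months
37.6% falls in the override range (36%–39%), so the compensating-factor test applies.
Override check — reserves: 4.7 mo (short of 6); score: 768 (ok).
Compensating-factor requirement not fully met.

Denied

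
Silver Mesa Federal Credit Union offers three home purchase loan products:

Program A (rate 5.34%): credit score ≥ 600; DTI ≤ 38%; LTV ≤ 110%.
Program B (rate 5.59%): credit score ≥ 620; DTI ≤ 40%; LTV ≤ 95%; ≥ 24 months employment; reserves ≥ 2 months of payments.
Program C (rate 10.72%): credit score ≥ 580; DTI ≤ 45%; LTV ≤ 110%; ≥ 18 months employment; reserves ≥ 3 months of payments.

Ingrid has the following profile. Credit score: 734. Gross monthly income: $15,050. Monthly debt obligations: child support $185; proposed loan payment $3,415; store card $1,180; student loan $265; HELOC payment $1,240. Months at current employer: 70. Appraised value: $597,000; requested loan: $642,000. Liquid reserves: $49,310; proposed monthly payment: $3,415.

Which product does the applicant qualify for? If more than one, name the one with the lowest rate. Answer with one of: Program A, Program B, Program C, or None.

Program C

Total debts = (185 + 3,415 + 1,180 + 265 + 1,240) = 6,285; DTI = 6,285/15,050 = 41.8%.
LTV = 642,000/597,000 = 107.5%.
Reserves = 49,310/3,415 = 14.4 months.
Program A: score 734 ≥ 600; DTI 41.8% > 38%; LTV 107.5% ≤ 110% → does not qualify.
Program B: score 734 ≥ 620; DTI 41.8% > 40%; LTV 107.5% > 95%; employment 70 ≥ 24 mo; reserves 14.4 ≥ 2 mo → does not qualify.
Program C: score 734 ≥ 580; DTI 41.8% ≤ 45%; LTV 107.5% ≤ 110%; employment 70 ≥ 18 mo; reserves 14.4 ≥ 3 mo → qualifies.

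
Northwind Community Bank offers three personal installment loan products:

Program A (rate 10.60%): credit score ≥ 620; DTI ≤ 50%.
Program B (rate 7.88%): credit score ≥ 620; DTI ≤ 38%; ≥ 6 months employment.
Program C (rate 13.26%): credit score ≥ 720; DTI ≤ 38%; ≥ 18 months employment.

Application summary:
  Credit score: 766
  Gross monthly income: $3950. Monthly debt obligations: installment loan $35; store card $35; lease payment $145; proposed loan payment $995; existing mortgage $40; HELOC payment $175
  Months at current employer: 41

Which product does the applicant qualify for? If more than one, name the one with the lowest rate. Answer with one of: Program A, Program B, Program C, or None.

Program B

Total debts = (35 + 35 + 145 + 995 + 40 + 175) = 1,425; DTI = 1,425/3,950 = 36.1%.
Program A: score 766 ≥ 620; DTI 36.1% ≤ 50% → qualifies.
Program B: score 766 ≥ 620; DTI 36.1% ≤ 38%; employment 41 ≥ 6 mo → qualifies.
Program C: score 766 ≥ 720; DTI 36.1% ≤ 38%; employment 41 ≥ 18 mo → qualifies.
Qualifying: Program A, Program B, Program C. Lowest rate is 7.88% → Program B.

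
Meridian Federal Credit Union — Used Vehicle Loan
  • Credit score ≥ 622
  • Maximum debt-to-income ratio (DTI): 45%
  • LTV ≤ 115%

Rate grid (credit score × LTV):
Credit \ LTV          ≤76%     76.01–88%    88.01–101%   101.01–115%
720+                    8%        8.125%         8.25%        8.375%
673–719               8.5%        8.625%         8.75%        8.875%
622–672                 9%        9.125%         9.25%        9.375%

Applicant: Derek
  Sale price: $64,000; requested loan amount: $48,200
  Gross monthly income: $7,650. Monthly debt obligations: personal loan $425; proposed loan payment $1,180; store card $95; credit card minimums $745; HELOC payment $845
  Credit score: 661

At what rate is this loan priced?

9%

Credit score 661 ≥ 622; Total monthly debts = (425 + 1,180 + 95 + 745 + 845) = 3,290. DTI: 3,290 ÷ 7,650 = 43%, within the 45% cap
LTV = 48,200/64,000 = 75.3% ≤ 115%
Score 661 is in the 622–672 band; LTV 75.3% is in the ≤76% band → 9%.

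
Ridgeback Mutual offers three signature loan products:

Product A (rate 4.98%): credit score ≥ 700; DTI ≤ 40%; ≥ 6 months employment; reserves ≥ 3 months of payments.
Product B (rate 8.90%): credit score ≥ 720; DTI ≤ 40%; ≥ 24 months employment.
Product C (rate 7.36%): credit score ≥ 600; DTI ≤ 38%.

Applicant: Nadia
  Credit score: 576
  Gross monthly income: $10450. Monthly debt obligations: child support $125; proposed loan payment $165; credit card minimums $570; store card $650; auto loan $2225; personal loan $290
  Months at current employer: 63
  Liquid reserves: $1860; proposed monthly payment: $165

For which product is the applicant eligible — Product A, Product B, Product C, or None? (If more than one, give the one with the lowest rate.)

Total debts = (125 + 165 + 570 + 650 + 2,225 + 290) = 4,025; DTI = 4,025/10,450 = 38.5%.
Reserves = 1,860/165 = 11.3 months.
Product A: score 576 < 700; DTI 38.5% ≤ 40%; employment 63 ≥ 6 mo; reserves 11.3 ≥ 3 mo → does not qualify.
Product B: score 576 < 720; DTI 38.5% ≤ 40%; employment 63 ≥ 24 mo → does not qualify.
Product C: score 576 < 600; DTI 38.5% > 38% → does not qualify.

None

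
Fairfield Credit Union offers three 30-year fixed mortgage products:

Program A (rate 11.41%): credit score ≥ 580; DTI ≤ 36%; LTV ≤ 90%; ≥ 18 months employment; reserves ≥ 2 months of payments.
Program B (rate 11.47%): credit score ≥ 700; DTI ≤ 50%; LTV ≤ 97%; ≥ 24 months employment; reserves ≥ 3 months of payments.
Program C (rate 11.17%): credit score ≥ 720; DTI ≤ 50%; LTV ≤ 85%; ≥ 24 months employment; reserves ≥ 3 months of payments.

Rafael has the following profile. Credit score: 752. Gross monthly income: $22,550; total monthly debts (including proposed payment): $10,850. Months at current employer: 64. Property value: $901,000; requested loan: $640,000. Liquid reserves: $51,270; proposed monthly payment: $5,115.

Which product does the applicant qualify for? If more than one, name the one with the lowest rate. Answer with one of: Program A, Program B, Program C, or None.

DTI = 10,850/22,550 = 48.1%.
LTV = 640,000/901,000 = 71%.
Reserves = 51,270/5,115 = 10.0 months.
Program A: score 752 ≥ 580; DTI 48.1% > 36%; LTV 71% ≤ 90%; employment 64 ≥ 18 mo; reserves 10.0 ≥ 2 mo → does not qualify.
Program B: score 752 ≥ 700; DTI 48.1% ≤ 50%; LTV 71% ≤ 97%; employment 64 ≥ 24 mo; reserves 10.0 ≥ 3 mo → qualifies.
Program C: score 752 ≥ 720; DTI 48.1% ≤ 50%; LTV 71% ≤ 85%; employment 64 ≥ 24 mo; reserves 10.0 ≥ 3 mo → qualifies.
Qualifying: Program B, Program C. Lowest rate is 11.17% → Program C.

Program C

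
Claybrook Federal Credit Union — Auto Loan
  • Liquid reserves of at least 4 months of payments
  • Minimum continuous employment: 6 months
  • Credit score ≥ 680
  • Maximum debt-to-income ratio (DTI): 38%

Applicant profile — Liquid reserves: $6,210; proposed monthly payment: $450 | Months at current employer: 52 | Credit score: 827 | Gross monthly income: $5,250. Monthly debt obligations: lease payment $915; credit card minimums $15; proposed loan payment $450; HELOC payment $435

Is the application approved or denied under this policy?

Approved

Liquid reserves cover 6,210/450 = 13.8 months — ≥ 4 required
Employment 52 ≥ 6 months
Credit score 827 ≥ 680 (meets)
Total monthly debts = (915 + 15 + 450 + 435) = 1,815. Debt-to-income = 1,815/5,250 = 34.6% — meets 38% limit
All criteria satisfied.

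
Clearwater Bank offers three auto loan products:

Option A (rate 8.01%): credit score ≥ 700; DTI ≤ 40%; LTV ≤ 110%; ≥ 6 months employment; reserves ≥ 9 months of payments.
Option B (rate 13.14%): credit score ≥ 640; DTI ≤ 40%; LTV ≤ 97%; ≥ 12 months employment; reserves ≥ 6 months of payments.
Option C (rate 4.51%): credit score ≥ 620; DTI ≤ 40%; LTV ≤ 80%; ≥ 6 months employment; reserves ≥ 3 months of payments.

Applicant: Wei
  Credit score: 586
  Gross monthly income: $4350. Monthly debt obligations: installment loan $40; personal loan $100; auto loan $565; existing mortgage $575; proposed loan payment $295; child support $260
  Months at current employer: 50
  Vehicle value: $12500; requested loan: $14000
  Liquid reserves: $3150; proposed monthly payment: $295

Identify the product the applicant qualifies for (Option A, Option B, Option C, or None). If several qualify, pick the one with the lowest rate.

None

Total debts = (40 + 100 + 565 + 575 + 295 + 260) = 1,835; DTI = 1,835/4,350 = 42.2%.
LTV = 14,000/12,500 = 112%.
Reserves = 3,150/295 = 10.7 months.
Option A: score 586 < 700; DTI 42.2% > 40%; LTV 112% > 110%; employment 50 ≥ 6 mo; reserves 10.7 ≥ 9 mo → does not qualify.
Option B: score 586 < 640; DTI 42.2% > 40%; LTV 112% > 97%; employment 50 ≥ 12 mo; reserves 10.7 ≥ 6 mo → does not qualify.
Option C: score 586 < 620; DTI 42.2% > 40%; LTV 112% > 80%; employment 50 ≥ 6 mo; reserves 10.7 ≥ 3 mo → does not qualify.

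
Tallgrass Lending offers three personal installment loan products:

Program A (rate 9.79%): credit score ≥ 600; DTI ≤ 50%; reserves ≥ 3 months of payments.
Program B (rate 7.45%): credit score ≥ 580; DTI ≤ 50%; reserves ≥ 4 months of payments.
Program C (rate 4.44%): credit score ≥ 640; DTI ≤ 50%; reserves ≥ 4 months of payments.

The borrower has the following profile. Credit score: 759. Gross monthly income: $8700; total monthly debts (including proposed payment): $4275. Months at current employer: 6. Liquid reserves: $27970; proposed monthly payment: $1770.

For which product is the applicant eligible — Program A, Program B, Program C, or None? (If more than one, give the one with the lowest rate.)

Program C

DTI = 4,275/8,700 = 49.1%.
Reserves = 27,970/1,770 = 15.8 months.
Program A: score 759 ≥ 600; DTI 49.1% ≤ 50%; reserves 15.8 ≥ 3 mo → qualifies.
Program B: score 759 ≥ 580; DTI 49.1% ≤ 50%; reserves 15.8 ≥ 4 mo → qualifies.
Program C: score 759 ≥ 640; DTI 49.1% ≤ 50%; reserves 15.8 ≥ 4 mo → qualifies.
Qualifying: Program A, Program B, Program C. Lowest rate is 4.44% → Program C.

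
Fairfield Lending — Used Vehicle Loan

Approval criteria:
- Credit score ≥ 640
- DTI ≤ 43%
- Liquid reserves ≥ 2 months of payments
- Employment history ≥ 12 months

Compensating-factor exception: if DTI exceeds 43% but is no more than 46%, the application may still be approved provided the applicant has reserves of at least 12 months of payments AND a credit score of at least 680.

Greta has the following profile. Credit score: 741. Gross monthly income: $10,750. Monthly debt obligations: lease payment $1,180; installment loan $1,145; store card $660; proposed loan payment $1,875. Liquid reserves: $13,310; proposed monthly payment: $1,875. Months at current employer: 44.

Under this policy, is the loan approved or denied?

Credit score 741 ≥ 640 (meets base)
Total debts = (1,180 + 1,145 + 660 + 1,875) = 4,860. DTI = 4,860/10,750 = 45.2% > 43% — standard DTI limit exceeded.
Reserves: 13,310 ÷ 1,875 = 7.1 months (meets 2-month minimum)
Employment 44 ≥ 12 months
45.2% falls in the override range (43%–46%), so the compensating-factor test applies.
Reserves 7.1 < 12 months; credit score 741 ≥ 680.
Compensating-factor requirement not fully met.

Denied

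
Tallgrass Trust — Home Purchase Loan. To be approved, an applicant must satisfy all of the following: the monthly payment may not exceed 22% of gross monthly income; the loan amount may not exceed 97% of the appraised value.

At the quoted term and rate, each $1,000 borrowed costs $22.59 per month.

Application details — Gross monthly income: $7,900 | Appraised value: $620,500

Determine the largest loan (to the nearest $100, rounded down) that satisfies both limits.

Payment cap: 22% × $7,900 = $1,738/month.
At $22.59 per $1,000, that supports 1,738/22.59 × 1,000 ≈ $76,936 → $76,900.
LTV cap: 97% × $620,500 = $601,885 → $601,800.
Binding constraint: payment-to-income.

$76,900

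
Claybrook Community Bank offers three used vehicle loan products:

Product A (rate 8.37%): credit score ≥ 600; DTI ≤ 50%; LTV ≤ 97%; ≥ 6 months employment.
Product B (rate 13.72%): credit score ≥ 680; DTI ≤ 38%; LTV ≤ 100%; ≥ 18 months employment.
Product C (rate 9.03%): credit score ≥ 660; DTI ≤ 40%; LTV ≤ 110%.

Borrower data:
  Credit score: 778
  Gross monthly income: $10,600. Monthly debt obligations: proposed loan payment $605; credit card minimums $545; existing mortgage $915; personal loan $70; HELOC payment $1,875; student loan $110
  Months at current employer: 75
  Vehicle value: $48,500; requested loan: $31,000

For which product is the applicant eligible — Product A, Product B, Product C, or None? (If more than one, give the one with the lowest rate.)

Total debts = (605 + 545 + 915 + 70 + 1,875 + 110) = 4,120; DTI = 4,120/10,600 = 38.9%.
LTV = 31,000/48,500 = 63.9%.
Product A: score 778 ≥ 600; DTI 38.9% ≤ 50%; LTV 63.9% ≤ 97%; employment 75 ≥ 6 mo → qualifies.
Product B: score 778 ≥ 680; DTI 38.9% > 38%; LTV 63.9% ≤ 100%; employment 75 ≥ 18 mo → does not qualify.
Product C: score 778 ≥ 660; DTI 38.9% ≤ 40%; LTV 63.9% ≤ 110% → qualifies.
Qualifying: Product A, Product C. Lowest rate is 8.37% → Product A.

Product A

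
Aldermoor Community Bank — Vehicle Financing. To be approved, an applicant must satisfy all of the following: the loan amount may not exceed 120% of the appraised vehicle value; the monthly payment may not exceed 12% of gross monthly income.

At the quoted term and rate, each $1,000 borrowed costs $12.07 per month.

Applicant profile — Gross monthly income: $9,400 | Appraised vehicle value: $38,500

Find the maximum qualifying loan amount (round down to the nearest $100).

Payment cap: 12% × $9,400 = $1,128/month.
At $12.07 per $1,000, that supports 1,128/12.07 × 1,000 ≈ $93,454 → $93,400.
LTV cap: 120% × $38,500 = $46,200 → $46,200.
Binding constraint: loan-to-value.

$46,200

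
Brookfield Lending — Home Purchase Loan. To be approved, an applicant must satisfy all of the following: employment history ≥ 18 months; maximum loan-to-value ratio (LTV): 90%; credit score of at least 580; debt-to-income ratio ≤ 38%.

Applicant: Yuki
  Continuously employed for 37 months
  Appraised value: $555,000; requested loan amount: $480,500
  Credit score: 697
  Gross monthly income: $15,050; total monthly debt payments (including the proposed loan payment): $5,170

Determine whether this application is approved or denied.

Approved

Employment 37 ≥ 18 months
Loan-to-value = 480,500/555,000 = 86.6% — pass (90% max)
Credit score 697 ≥ 580 (meets)
DTI = 5,170/15,050 = 34.4% ≤ 38%
All criteria satisfied.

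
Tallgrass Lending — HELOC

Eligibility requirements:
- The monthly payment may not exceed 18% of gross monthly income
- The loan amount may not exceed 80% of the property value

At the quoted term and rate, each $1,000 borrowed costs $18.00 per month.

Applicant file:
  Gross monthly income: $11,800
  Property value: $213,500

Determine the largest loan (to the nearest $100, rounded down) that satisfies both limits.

Payment cap: 18% × $11,800 = $2,124/month.
At $18.00 per $1,000, that supports 2,124/18.00 × 1,000 ≈ $118,000 → $118,000.
LTV cap: 80% × $213,500 = $170,800 → $170,800.
Binding constraint: payment-to-income.

$118,000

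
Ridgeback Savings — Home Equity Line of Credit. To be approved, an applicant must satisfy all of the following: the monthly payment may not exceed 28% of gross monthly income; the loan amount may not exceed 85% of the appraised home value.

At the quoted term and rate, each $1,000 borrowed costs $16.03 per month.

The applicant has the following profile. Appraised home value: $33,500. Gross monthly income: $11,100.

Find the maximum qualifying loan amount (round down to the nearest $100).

$28,400

Payment cap: 28% × $11,100 = $3,108/month.
At $16.03 per $1,000, that supports 3,108/16.03 × 1,000 ≈ $193,886 → $193,800.
LTV cap: 85% × $33,500 = $28,475 → $28,400.
Binding constraint: loan-to-value.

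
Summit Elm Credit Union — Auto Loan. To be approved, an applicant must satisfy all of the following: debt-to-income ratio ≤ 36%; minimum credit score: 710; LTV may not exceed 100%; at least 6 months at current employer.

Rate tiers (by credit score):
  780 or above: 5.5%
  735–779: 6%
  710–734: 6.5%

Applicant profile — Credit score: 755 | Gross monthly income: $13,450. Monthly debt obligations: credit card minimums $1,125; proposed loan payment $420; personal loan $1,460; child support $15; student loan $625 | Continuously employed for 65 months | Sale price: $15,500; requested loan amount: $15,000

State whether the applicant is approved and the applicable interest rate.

Approved at 6%

Credit score 755 ≥ 710 (meets minimum)
Total monthly debts = (1,125 + 420 + 1,460 + 15 + 625) = 3,645. Debt-to-income = 3,645/13,450 = 27.1% — meets 36% limit
LTV = 15,000/15,500 = 96.8% ≤ 100%
Employment 65 ≥ 6 months
All requirements met. Score 755 falls in the 735–779 tier → 6%.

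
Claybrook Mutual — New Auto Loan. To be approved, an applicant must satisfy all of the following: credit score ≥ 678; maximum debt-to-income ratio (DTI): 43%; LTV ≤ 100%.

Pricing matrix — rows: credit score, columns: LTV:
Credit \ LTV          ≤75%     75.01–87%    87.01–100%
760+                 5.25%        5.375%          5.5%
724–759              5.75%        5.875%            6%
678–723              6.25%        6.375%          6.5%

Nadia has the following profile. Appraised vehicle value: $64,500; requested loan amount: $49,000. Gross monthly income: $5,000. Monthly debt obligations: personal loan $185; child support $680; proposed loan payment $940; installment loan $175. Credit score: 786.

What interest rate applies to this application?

Credit score 786 ≥ 678; Total monthly debts = (185 + 680 + 940 + 175) = 1,980. Debt-to-income = 1,980/5,000 = 39.6% — meets 43% limit
LTV: 49,000 ÷ 64,500 = 76%, within 100% cap
Row: 786 falls in 760+. Column: 76% falls in 75.01–87%. Rate = 5.375%.

5.375%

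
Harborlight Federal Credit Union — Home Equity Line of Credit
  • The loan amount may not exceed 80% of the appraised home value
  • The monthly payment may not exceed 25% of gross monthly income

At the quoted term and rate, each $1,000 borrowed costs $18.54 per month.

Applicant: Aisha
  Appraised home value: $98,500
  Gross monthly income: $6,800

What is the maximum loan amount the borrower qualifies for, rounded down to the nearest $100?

Payment cap: 25% × $6,800 = $1,700/month.
At $18.54 per $1,000, that supports 1,700/18.54 × 1,000 ≈ $91,693 → $91,600.
LTV cap: 80% × $98,500 = $78,800 → $78,800.
Binding constraint: loan-to-value.

$78,800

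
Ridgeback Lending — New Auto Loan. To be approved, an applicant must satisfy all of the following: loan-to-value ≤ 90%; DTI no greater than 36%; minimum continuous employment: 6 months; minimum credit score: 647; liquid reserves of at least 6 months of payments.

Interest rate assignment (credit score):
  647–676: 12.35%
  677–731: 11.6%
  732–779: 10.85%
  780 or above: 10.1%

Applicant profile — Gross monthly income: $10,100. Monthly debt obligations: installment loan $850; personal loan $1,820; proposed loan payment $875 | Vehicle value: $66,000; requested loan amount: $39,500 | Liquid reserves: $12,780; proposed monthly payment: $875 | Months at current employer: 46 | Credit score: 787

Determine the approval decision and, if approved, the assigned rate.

Approved at 10.1%

Credit score 787 ≥ 647 (meets minimum)
Employment 46 ≥ 6 months
Total monthly debts = (850 + 1,820 + 875) = 3,545. DTI = 3,545/10,100 = 35.1% ≤ 36%
Reserves = 12,780/875 = 14.6 months ≥ 6
LTV = 39,500/66,000 = 59.8% ≤ 90%
All requirements met. Score 787 falls in the 780 or above tier → 10.1%.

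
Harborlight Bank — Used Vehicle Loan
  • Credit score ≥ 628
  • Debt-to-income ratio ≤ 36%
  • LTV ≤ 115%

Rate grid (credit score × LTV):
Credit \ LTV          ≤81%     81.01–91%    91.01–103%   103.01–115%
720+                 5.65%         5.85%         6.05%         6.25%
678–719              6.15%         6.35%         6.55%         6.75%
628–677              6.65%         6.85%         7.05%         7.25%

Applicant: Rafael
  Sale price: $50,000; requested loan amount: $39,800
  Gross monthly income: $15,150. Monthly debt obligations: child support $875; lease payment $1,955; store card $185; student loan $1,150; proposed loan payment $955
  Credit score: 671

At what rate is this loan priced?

Credit score 671 ≥ 628; Total monthly debts = (875 + 1,955 + 185 + 1,150 + 955) = 5,120. DTI: 5,120 ÷ 15,150 = 33.8%, within the 36% cap
LTV: 39,800 ÷ 50,000 = 79.6%, within 115% cap
Credit 671 → row 628–677; LTV 79.6% → column ≤81%. Grid cell → 6.65%.

6.65%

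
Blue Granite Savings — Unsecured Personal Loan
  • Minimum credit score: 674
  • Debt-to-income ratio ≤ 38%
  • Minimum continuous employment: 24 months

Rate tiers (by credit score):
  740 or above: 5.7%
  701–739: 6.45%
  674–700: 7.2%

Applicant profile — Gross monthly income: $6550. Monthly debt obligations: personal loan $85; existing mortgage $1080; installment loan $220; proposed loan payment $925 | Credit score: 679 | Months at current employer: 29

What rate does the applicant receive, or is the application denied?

Credit score 679 ≥ 674 (meets minimum)
Employment 29 ≥ 24 months
Total monthly debts = (85 + 1,080 + 220 + 925) = 2,310. DTI = 2,310/6,550 = 35.3% ≤ 38%
All requirements met. Score 679 falls in the 674–700 tier → 7.2%.

Approved at 7.2%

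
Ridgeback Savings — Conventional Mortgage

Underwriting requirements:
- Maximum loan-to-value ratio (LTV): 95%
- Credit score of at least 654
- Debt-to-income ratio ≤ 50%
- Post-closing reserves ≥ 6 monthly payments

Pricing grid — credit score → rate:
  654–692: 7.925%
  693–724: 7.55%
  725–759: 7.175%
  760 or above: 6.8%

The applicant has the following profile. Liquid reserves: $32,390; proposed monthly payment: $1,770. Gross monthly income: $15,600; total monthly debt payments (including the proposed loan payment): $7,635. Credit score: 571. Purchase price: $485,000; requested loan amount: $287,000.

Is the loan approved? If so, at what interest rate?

Denied

Credit score 571 < 654 (below minimum)
Liquid reserves cover 32,390/1,770 = 18.3 months — ≥ 6 required
LTV: 287,000 ÷ 485,000 = 59.2%, within 95% cap
Debt-to-income = 7,635/15,600 = 48.9% — meets 50% limit
Not all requirements met → denied.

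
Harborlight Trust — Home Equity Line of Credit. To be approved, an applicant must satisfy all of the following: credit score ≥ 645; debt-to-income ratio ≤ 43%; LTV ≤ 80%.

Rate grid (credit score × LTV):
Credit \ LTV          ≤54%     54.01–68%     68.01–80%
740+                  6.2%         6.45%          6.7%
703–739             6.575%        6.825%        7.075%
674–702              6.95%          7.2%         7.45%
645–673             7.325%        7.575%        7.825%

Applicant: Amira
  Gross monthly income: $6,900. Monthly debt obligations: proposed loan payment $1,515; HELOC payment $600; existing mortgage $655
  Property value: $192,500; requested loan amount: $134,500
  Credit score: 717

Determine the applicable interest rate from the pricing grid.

7.075%

Credit score 717 ≥ 645; Total monthly debts = (1,515 + 600 + 655) = 2,770. DTI: 2,770 ÷ 6,900 = 40.1%, within the 43% cap
LTV: 134,500 ÷ 192,500 = 69.9%, within 80% cap
Score 717 is in the 703–739 band; LTV 69.9% is in the 68.01–80% band → 7.075%.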